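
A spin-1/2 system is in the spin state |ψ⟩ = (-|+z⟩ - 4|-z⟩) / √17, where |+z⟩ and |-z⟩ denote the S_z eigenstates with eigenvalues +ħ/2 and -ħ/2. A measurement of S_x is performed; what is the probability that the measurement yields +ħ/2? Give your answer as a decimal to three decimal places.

0.735

|+x⟩ = (|+z⟩ + |-z⟩)/√2, so ⟨+x|ψ⟩ = (-5) / (√2·√17).
P = |-5|² / 34 = 25/34.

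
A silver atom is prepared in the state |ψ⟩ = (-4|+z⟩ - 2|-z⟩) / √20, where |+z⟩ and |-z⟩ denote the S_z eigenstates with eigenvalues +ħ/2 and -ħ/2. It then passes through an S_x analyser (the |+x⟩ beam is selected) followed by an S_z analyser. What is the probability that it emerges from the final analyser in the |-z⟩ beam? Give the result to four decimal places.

0.4500

First analyser (S_x): P(|+x⟩) = |⟨+x|ψ⟩|² = 36/40.
After stage 1 the state is |+x⟩; P(|-z⟩) = |⟨-z|+x⟩|² = 1/2.
Joint probability = 36/40 × 1/2 = 0.4500.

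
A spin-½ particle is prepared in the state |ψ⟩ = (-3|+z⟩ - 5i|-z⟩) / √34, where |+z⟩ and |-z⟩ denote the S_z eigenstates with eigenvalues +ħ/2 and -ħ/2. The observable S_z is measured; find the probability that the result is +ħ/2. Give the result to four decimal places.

The +ħ/2 outcome corresponds to |+z⟩. Its amplitude in |ψ⟩ is -3/√34.
P = |-3|² / 34 = 9/34.

0.2647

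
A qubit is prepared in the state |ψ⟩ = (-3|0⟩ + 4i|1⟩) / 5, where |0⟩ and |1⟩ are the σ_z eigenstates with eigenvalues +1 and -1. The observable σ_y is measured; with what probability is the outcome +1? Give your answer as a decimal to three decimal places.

0.020

|+y⟩ = (|0⟩ + i|1⟩)/√2, so ⟨+y|ψ⟩ = (1) / (√2·5).
P = |1|² / 50 = 1/50.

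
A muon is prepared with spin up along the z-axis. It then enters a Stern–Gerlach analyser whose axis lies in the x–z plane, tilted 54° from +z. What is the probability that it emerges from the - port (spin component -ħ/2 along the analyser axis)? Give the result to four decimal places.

0.2061

For spin-½, the probability of finding spin-up along an axis at angle θ to the initial spin direction is cos²(θ/2); spin-down is sin²(θ/2).
θ = 54°, so P = sin²(27°) ≈ 0.2061.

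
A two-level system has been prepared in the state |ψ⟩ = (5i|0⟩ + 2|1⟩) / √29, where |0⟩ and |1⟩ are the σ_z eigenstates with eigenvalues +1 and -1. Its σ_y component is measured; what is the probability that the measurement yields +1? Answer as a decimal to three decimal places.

0.155

|+y⟩ = (|0⟩ + i|1⟩)/√2, so ⟨+y|ψ⟩ = (3i) / (√2·√29).
P = |3i|² / 58 = 9/58.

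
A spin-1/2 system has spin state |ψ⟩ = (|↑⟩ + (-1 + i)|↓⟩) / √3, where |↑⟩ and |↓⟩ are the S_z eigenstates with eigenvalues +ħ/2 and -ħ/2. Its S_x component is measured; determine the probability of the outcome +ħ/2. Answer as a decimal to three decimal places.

|+x⟩ = (|↑⟩ + |↓⟩)/√2, so ⟨+x|ψ⟩ = (i) / (√2·√3).
P = |i|² / 6 = 1/6.

0.167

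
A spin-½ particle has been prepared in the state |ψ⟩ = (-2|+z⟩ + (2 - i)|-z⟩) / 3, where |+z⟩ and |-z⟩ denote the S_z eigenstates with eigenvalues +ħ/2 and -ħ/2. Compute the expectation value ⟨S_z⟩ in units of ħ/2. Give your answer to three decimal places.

-0.111

⟨σ_z⟩ = |a|² - |b|² divided by |a|²+|b|², with a, b the |+z⟩, |-z⟩ amplitudes.
= (4 - 5)/9 = -1/9.
⟨S_z⟩ = (ħ/2)·⟨σ_z⟩.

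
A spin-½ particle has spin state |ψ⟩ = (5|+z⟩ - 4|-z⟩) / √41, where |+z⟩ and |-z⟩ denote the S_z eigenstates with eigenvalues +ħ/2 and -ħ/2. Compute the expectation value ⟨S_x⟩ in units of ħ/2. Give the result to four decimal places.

⟨σ_x⟩ = 2 Re(a* b)/(|a|²+|b|²) with a = 5, b = -4.
a* b = -20, so ⟨σ_x⟩ = -40/41.
⟨S_x⟩ = (ħ/2)·⟨σ_x⟩.

-0.9756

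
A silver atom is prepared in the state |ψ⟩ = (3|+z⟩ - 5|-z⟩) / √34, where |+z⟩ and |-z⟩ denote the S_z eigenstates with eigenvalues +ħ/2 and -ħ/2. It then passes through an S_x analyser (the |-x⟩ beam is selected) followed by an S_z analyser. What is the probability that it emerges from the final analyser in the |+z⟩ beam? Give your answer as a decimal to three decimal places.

0.471

First analyser (S_x): P(|-x⟩) = |⟨-x|ψ⟩|² = 64/68.
After stage 1 the state is |-x⟩; P(|+z⟩) = |⟨+z|-x⟩|² = 1/2.
Joint probability = 64/68 × 1/2 = 0.471.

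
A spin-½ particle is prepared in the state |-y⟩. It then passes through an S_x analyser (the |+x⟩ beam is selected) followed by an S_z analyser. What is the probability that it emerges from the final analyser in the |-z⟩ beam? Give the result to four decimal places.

0.2500

First analyser (S_x): from |-y⟩, P(|+x⟩) = 1/2.
After stage 1 the state is |+x⟩; P(|-z⟩) = |⟨-z|+x⟩|² = 1/2.
Joint probability = 1/2 × 1/2 = 0.2500.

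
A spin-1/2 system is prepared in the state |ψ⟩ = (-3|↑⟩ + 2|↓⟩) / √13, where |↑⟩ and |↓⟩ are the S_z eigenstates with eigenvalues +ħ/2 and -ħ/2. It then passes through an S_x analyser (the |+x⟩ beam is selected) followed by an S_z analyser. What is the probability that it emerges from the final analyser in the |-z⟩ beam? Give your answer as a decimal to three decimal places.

0.019

First analyser (S_x): P(|+x⟩) = |⟨+x|ψ⟩|² = 1/26.
After stage 1 the state is |+x⟩; P(|-z⟩) = |⟨-z|+x⟩|² = 1/2.
Joint probability = 1/26 × 1/2 = 0.019.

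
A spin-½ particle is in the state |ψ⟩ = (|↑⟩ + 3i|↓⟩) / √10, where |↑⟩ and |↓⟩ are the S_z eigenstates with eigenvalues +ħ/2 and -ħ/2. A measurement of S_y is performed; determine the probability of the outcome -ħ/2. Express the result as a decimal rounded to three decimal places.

|-y⟩ = (|↑⟩ - i|↓⟩)/√2, so ⟨-y|ψ⟩ = (-2) / (√2·√10).
P = |-2|² / 20 = 4/20.

0.200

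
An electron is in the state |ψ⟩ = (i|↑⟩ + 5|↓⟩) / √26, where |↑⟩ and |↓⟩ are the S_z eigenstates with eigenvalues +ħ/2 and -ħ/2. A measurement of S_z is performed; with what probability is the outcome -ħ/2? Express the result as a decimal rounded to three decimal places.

0.962

The -ħ/2 outcome corresponds to |↓⟩. Its amplitude in |ψ⟩ is 5/√26.
P = |5|² / 26 = 25/26.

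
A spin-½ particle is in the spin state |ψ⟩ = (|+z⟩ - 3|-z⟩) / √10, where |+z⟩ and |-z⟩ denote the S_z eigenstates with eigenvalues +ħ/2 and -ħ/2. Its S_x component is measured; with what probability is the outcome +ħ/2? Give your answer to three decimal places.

|+x⟩ = (|+z⟩ + |-z⟩)/√2, so ⟨+x|ψ⟩ = (-2) / (√2·√10).
P = |-2|² / 20 = 4/20.

0.200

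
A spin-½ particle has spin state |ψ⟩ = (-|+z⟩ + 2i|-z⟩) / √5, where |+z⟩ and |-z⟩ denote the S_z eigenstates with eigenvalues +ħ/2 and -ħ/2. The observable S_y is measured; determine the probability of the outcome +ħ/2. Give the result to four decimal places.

0.1000

|+y⟩ = (|+z⟩ + i|-z⟩)/√2, so ⟨+y|ψ⟩ = (1) / (√2·√5).
P = |1|² / 10 = 1/10.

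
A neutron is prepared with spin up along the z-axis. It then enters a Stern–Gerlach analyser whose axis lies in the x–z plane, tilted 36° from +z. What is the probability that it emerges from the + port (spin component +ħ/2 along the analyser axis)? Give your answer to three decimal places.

For spin-½, the probability of finding spin-up along an axis at angle θ to the initial spin direction is cos²(θ/2); spin-down is sin²(θ/2).
θ = 36°, so P = cos²(18°) ≈ 0.905.

0.905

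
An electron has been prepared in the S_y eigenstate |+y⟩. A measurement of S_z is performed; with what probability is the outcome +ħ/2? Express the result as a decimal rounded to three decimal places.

In the S_z basis, |+y⟩ = (|+z⟩ + i|-z⟩)/√2 and |+z⟩ = |+z⟩.
|⟨+z|+y⟩|² = 1/2.

0.500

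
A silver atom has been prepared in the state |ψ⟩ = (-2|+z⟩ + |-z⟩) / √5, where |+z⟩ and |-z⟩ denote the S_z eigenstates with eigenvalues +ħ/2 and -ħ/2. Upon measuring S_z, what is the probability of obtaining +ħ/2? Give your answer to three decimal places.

0.800

The +ħ/2 outcome corresponds to |+z⟩. Its amplitude in |ψ⟩ is -2/√5.
P = |-2|² / 5 = 4/5.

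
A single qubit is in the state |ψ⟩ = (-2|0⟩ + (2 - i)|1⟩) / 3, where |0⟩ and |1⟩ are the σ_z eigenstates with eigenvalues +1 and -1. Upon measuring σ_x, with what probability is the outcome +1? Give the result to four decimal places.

0.0556

|+x⟩ = (|0⟩ + |1⟩)/√2, so ⟨+x|ψ⟩ = (-i) / (√2·3).
P = |-i|² / 18 = 1/18.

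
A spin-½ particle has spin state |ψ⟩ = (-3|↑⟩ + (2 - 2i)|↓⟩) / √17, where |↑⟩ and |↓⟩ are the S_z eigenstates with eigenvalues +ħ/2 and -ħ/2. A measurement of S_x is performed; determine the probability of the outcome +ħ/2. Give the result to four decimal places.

0.1471

|+x⟩ = (|↑⟩ + |↓⟩)/√2, so ⟨+x|ψ⟩ = (-1 - 2i) / (√2·√17).
P = |-1 - 2i|² / 34 = 5/34.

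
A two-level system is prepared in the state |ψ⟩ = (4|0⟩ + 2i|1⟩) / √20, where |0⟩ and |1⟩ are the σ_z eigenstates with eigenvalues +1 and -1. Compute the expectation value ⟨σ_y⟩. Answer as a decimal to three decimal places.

⟨σ_y⟩ = 2 Im(a* b)/(|a|²+|b|²) with a = 4, b = 2i.
a* b = 8i, so ⟨σ_y⟩ = 16/20.

0.800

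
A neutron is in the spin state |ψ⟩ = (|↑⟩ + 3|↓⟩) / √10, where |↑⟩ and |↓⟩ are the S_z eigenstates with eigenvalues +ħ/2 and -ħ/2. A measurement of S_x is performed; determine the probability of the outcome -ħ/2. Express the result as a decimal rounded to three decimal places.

0.200

|-x⟩ = (|↑⟩ - |↓⟩)/√2, so ⟨-x|ψ⟩ = (-2) / (√2·√10).
P = |-2|² / 20 = 4/20.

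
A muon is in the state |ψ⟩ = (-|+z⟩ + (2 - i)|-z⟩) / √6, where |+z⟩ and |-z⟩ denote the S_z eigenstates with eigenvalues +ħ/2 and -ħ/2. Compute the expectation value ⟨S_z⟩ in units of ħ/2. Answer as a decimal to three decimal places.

-0.667

⟨σ_z⟩ = |a|² - |b|² divided by |a|²+|b|², with a, b the |+z⟩, |-z⟩ amplitudes.
= (1 - 5)/6 = -4/6.
⟨S_z⟩ = (ħ/2)·⟨σ_z⟩.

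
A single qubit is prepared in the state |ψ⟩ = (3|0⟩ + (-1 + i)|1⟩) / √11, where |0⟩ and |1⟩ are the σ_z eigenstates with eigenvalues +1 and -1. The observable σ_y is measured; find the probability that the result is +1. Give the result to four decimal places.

|+y⟩ = (|0⟩ + i|1⟩)/√2, so ⟨+y|ψ⟩ = (4 + i) / (√2·√11).
P = |4 + i|² / 22 = 17/22.

0.7727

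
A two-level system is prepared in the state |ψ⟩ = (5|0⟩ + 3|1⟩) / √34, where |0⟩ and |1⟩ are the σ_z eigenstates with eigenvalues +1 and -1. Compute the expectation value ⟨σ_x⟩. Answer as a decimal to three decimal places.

⟨σ_x⟩ = 2 Re(a* b)/(|a|²+|b|²) with a = 5, b = 3.
a* b = 15, so ⟨σ_x⟩ = 30/34.

0.882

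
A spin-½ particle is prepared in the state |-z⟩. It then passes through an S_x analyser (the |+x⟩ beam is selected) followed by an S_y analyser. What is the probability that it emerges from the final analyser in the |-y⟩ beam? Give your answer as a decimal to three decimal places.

0.250

First analyser (S_x): from |-z⟩, P(|+x⟩) = 1/2.
After stage 1 the state is |+x⟩; P(|-y⟩) = |⟨-y|+x⟩|² = 1/2.
Joint probability = 1/2 × 1/2 = 0.250.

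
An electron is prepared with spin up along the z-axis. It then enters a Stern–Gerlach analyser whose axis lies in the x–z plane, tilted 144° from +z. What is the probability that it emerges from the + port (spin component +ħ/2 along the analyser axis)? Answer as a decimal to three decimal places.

For spin-½, the probability of finding spin-up along an axis at angle θ to the initial spin direction is cos²(θ/2); spin-down is sin²(θ/2).
θ = 144°, so P = cos²(72°) ≈ 0.095.

0.095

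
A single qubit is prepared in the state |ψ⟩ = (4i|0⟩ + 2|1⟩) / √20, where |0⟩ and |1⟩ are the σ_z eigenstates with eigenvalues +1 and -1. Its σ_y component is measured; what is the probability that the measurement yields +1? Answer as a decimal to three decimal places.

0.100

|+y⟩ = (|0⟩ + i|1⟩)/√2, so ⟨+y|ψ⟩ = (2i) / (√2·√20).
P = |2i|² / 40 = 4/40.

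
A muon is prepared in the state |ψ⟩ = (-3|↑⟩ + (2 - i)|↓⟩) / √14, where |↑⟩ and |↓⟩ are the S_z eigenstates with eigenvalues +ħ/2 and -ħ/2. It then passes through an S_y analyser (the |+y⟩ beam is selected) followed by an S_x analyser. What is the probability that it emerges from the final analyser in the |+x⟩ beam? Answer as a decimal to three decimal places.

0.357

First analyser (S_y): P(|+y⟩) = |⟨+y|ψ⟩|² = 20/28.
After stage 1 the state is |+y⟩; P(|+x⟩) = |⟨+x|+y⟩|² = 1/2.
Joint probability = 20/28 × 1/2 = 0.357.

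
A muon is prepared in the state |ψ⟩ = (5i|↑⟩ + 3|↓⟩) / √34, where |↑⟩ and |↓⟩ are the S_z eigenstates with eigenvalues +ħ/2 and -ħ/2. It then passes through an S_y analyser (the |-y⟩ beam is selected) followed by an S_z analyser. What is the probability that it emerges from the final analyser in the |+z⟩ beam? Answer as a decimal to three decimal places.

0.471

First analyser (S_y): P(|-y⟩) = |⟨-y|ψ⟩|² = 64/68.
After stage 1 the state is |-y⟩; P(|+z⟩) = |⟨+z|-y⟩|² = 1/2.
Joint probability = 64/68 × 1/2 = 0.471.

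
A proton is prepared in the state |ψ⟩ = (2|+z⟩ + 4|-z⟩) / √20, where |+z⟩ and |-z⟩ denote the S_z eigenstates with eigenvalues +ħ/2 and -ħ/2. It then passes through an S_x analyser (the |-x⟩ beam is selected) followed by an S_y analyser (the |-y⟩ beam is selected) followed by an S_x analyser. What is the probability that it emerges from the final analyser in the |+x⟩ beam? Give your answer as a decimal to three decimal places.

0.025

First analyser (S_x): P(|-x⟩) = |⟨-x|ψ⟩|² = 4/40.
After stage 1 the state is |-x⟩; P(|-y⟩) = |⟨-y|-x⟩|² = 1/2.
After stage 2 the state is |-y⟩; P(|+x⟩) = |⟨+x|-y⟩|² = 1/2.
Joint probability = 4/40 × 1/2 × 1/2 = 0.025.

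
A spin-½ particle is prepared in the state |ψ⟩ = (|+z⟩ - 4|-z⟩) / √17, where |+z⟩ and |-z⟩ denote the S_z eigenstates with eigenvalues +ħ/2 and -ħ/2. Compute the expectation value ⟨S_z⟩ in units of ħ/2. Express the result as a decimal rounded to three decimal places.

-0.882

⟨σ_z⟩ = |a|² - |b|² divided by |a|²+|b|², with a, b the |+z⟩, |-z⟩ amplitudes.
= (1 - 16)/17 = -15/17.
⟨S_z⟩ = (ħ/2)·⟨σ_z⟩.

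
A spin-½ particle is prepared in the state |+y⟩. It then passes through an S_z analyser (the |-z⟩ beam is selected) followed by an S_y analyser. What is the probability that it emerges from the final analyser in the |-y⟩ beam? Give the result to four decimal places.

0.2500

First analyser (S_z): from |+y⟩, P(|-z⟩) = 1/2.
After stage 1 the state is |-z⟩; P(|-y⟩) = |⟨-y|-z⟩|² = 1/2.
Joint probability = 1/2 × 1/2 = 0.2500.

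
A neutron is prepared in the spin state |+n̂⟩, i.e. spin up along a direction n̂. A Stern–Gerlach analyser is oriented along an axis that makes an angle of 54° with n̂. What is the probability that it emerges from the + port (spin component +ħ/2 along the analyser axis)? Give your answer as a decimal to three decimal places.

For spin-½, the probability of finding spin-up along an axis at angle θ to the initial spin direction is cos²(θ/2); spin-down is sin²(θ/2).
θ = 54°, so P = cos²(27°) ≈ 0.794.

0.794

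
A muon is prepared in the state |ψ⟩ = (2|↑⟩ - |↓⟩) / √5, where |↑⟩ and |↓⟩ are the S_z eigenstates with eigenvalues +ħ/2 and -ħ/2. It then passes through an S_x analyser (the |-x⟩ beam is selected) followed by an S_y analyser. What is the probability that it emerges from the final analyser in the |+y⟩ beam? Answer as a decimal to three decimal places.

0.450

First analyser (S_x): P(|-x⟩) = |⟨-x|ψ⟩|² = 9/10.
After stage 1 the state is |-x⟩; P(|+y⟩) = |⟨+y|-x⟩|² = 1/2.
Joint probability = 9/10 × 1/2 = 0.450.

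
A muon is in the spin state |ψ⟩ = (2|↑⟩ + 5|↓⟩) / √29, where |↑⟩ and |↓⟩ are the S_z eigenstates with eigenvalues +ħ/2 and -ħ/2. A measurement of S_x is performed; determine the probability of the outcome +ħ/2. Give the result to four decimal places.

0.8448

|+x⟩ = (|↑⟩ + |↓⟩)/√2, so ⟨+x|ψ⟩ = (7) / (√2·√29).
P = |7|² / 58 = 49/58.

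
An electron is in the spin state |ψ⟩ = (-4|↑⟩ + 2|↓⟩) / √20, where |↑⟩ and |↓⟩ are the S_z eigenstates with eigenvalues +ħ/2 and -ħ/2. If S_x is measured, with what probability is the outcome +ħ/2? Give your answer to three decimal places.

|+x⟩ = (|↑⟩ + |↓⟩)/√2, so ⟨+x|ψ⟩ = (-2) / (√2·√20).
P = |-2|² / 40 = 4/40.

0.100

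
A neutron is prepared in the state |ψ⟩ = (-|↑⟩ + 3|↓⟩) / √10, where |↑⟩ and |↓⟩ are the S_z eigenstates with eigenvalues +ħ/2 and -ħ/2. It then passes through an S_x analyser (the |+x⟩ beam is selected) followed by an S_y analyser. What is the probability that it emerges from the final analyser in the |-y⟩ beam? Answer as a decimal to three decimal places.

First analyser (S_x): P(|+x⟩) = |⟨+x|ψ⟩|² = 4/20.
After stage 1 the state is |+x⟩; P(|-y⟩) = |⟨-y|+x⟩|² = 1/2.
Joint probability = 4/20 × 1/2 = 0.100.

0.100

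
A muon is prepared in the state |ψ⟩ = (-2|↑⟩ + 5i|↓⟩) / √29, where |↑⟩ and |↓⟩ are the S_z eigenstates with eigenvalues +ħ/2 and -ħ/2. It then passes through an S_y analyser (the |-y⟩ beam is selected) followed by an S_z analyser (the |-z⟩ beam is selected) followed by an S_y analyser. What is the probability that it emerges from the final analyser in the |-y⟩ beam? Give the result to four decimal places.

First analyser (S_y): P(|-y⟩) = |⟨-y|ψ⟩|² = 49/58.
After stage 1 the state is |-y⟩; P(|-z⟩) = |⟨-z|-y⟩|² = 1/2.
After stage 2 the state is |-z⟩; P(|-y⟩) = |⟨-y|-z⟩|² = 1/2.
Joint probability = 49/58 × 1/2 × 1/2 = 0.2112.

0.2112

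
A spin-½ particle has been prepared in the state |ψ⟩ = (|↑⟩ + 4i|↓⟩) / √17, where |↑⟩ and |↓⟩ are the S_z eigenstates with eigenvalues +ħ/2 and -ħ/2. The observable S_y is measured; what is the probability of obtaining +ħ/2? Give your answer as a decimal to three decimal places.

|+y⟩ = (|↑⟩ + i|↓⟩)/√2, so ⟨+y|ψ⟩ = (5) / (√2·√17).
P = |5|² / 34 = 25/34.

0.735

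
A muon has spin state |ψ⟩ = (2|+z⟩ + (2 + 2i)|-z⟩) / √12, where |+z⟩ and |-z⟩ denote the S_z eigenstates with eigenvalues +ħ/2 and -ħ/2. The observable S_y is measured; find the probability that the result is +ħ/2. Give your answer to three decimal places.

|+y⟩ = (|+z⟩ + i|-z⟩)/√2, so ⟨+y|ψ⟩ = (4 - 2i) / (√2·√12).
P = |4 - 2i|² / 24 = 20/24.

0.833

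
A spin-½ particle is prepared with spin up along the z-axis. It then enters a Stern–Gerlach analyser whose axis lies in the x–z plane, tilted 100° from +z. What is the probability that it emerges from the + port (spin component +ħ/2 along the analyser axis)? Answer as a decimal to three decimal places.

For spin-½, the probability of finding spin-up along an axis at angle θ to the initial spin direction is cos²(θ/2); spin-down is sin²(θ/2).
θ = 100°, so P = cos²(50°) ≈ 0.413.

0.413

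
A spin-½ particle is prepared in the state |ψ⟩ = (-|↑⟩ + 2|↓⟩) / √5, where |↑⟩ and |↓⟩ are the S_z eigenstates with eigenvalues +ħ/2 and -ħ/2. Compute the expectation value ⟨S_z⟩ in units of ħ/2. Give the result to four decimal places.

⟨σ_z⟩ = |a|² - |b|² divided by |a|²+|b|², with a, b the |↑⟩, |↓⟩ amplitudes.
= (1 - 4)/5 = -3/5.
⟨S_z⟩ = (ħ/2)·⟨σ_z⟩.

-0.6000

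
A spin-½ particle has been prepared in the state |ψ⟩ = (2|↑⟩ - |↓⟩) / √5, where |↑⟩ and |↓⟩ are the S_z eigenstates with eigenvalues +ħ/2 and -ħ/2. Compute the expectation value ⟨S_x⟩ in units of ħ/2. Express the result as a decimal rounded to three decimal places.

⟨σ_x⟩ = 2 Re(a* b)/(|a|²+|b|²) with a = 2, b = -1.
a* b = -2, so ⟨σ_x⟩ = -4/5.
⟨S_x⟩ = (ħ/2)·⟨σ_x⟩.

-0.800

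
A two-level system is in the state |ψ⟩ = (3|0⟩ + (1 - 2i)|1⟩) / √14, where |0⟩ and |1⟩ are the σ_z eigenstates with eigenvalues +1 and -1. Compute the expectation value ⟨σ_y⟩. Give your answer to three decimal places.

-0.857

⟨σ_y⟩ = 2 Im(a* b)/(|a|²+|b|²) with a = 3, b = (1 - 2i).
a* b = (3 - 6i), so ⟨σ_y⟩ = -12/14.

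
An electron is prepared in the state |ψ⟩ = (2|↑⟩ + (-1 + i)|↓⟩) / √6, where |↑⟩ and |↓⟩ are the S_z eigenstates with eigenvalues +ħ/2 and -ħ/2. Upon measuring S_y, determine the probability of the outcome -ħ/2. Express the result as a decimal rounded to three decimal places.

0.167

|-y⟩ = (|↑⟩ - i|↓⟩)/√2, so ⟨-y|ψ⟩ = (1 - i) / (√2·√6).
P = |1 - i|² / 12 = 2/12.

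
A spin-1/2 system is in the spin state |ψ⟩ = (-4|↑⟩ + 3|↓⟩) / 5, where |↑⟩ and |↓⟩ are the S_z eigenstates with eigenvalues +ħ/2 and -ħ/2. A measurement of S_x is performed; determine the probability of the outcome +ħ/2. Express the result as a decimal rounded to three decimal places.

0.020

|+x⟩ = (|↑⟩ + |↓⟩)/√2, so ⟨+x|ψ⟩ = (-1) / (√2·5).
P = |-1|² / 50 = 1/50.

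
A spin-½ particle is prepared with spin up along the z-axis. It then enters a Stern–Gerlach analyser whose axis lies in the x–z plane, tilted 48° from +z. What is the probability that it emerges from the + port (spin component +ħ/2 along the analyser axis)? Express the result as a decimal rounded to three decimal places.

0.835

For spin-½, the probability of finding spin-up along an axis at angle θ to the initial spin direction is cos²(θ/2); spin-down is sin²(θ/2).
θ = 48°, so P = cos²(24°) ≈ 0.835.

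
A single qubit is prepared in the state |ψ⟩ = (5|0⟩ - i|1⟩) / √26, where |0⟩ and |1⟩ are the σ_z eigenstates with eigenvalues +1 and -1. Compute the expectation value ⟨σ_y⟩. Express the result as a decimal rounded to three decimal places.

⟨σ_y⟩ = 2 Im(a* b)/(|a|²+|b|²) with a = 5, b = -i.
a* b = -5i, so ⟨σ_y⟩ = -10/26.

-0.385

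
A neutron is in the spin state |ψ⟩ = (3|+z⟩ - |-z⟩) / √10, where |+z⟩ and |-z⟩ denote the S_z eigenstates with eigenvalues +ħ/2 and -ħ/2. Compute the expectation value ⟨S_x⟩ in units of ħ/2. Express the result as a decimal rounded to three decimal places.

⟨σ_x⟩ = 2 Re(a* b)/(|a|²+|b|²) with a = 3, b = -1.
a* b = -3, so ⟨σ_x⟩ = -6/10.
⟨S_x⟩ = (ħ/2)·⟨σ_x⟩.

-0.600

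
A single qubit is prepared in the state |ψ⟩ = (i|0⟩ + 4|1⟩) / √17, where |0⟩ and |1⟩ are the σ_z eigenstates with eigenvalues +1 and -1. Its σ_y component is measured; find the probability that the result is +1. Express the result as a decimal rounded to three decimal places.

|+y⟩ = (|0⟩ + i|1⟩)/√2, so ⟨+y|ψ⟩ = (-3i) / (√2·√17).
P = |-3i|² / 34 = 9/34.

0.265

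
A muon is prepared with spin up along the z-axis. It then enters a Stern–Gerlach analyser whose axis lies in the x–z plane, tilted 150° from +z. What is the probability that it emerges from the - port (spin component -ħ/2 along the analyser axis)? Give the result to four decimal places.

For spin-½, the probability of finding spin-up along an axis at angle θ to the initial spin direction is cos²(θ/2); spin-down is sin²(θ/2).
θ = 150°, so P = sin²(75°) ≈ 0.9330.

0.9330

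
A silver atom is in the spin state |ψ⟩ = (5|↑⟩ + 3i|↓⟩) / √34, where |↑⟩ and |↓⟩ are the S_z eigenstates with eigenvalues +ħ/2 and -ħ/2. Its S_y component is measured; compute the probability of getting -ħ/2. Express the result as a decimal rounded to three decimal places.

0.059

|-y⟩ = (|↑⟩ - i|↓⟩)/√2, so ⟨-y|ψ⟩ = (2) / (√2·√34).
P = |2|² / 68 = 4/68.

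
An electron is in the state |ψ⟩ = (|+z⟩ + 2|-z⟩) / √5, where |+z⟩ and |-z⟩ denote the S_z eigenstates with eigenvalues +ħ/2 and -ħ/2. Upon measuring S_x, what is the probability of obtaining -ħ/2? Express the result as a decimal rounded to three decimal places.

0.100

|-x⟩ = (|+z⟩ - |-z⟩)/√2, so ⟨-x|ψ⟩ = (-1) / (√2·√5).
P = |-1|² / 10 = 1/10.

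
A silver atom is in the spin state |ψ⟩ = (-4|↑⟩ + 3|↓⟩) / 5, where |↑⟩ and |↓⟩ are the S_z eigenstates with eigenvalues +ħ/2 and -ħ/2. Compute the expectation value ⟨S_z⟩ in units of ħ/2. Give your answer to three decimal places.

0.280

⟨σ_z⟩ = |a|² - |b|² divided by |a|²+|b|², with a, b the |↑⟩, |↓⟩ amplitudes.
= (16 - 9)/25 = 7/25.
⟨S_z⟩ = (ħ/2)·⟨σ_z⟩.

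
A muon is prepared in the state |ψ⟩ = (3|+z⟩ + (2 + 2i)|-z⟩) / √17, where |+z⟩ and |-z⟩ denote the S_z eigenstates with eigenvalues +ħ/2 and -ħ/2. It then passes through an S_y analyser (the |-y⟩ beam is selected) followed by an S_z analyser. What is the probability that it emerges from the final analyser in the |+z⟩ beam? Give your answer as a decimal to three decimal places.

First analyser (S_y): P(|-y⟩) = |⟨-y|ψ⟩|² = 5/34.
After stage 1 the state is |-y⟩; P(|+z⟩) = |⟨+z|-y⟩|² = 1/2.
Joint probability = 5/34 × 1/2 = 0.074.

0.074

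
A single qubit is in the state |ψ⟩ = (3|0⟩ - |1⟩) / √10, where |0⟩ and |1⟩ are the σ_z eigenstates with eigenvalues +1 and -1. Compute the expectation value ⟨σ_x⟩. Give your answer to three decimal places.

-0.600

⟨σ_x⟩ = 2 Re(a* b)/(|a|²+|b|²) with a = 3, b = -1.
a* b = -3, so ⟨σ_x⟩ = -6/10.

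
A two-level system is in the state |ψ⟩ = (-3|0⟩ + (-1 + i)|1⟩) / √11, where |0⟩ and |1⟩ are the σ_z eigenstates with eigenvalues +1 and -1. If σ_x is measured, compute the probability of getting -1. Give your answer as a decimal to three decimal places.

0.227

|-x⟩ = (|0⟩ - |1⟩)/√2, so ⟨-x|ψ⟩ = (-2 - i) / (√2·√11).
P = |-2 - i|² / 22 = 5/22.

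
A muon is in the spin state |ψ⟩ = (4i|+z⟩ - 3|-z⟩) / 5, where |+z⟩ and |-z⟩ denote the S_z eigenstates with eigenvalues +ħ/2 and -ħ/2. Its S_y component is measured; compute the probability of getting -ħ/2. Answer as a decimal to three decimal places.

|-y⟩ = (|+z⟩ - i|-z⟩)/√2, so ⟨-y|ψ⟩ = (i) / (√2·5).
P = |i|² / 50 = 1/50.

0.020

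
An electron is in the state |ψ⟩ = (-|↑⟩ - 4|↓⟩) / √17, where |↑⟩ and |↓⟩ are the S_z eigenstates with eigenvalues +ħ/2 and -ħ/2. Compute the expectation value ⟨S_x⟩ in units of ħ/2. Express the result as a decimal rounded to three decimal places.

⟨σ_x⟩ = 2 Re(a* b)/(|a|²+|b|²) with a = -1, b = -4.
a* b = 4, so ⟨σ_x⟩ = 8/17.
⟨S_x⟩ = (ħ/2)·⟨σ_x⟩.

0.471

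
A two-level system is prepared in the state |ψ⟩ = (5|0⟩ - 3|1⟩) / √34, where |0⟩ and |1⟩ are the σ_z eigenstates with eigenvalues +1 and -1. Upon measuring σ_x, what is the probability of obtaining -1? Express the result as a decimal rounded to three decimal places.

0.941

|-x⟩ = (|0⟩ - |1⟩)/√2, so ⟨-x|ψ⟩ = (8) / (√2·√34).
P = |8|² / 68 = 64/68.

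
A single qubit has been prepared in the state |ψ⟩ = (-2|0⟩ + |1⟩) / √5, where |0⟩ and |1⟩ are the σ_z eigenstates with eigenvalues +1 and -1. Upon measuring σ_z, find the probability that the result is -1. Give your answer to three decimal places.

The -1 outcome corresponds to |1⟩. Its amplitude in |ψ⟩ is 1/√5.
P = |1|² / 5 = 1/5.

0.200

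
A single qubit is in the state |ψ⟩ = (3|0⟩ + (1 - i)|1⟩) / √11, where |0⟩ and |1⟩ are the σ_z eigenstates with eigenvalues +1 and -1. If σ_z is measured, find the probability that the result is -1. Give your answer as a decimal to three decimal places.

The -1 outcome corresponds to |1⟩. Its amplitude in |ψ⟩ is (1 - i)/√11.
P = |1 - i|² / 11 = 2/11.

0.182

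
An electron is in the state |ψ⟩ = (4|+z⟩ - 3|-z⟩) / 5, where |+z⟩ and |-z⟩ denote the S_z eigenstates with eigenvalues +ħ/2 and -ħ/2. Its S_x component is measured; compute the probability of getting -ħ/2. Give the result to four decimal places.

|-x⟩ = (|+z⟩ - |-z⟩)/√2, so ⟨-x|ψ⟩ = (7) / (√2·5).
P = |7|² / 50 = 49/50.

0.9800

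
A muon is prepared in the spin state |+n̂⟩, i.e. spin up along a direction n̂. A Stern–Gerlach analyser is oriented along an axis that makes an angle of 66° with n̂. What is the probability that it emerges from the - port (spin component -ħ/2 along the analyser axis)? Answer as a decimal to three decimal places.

0.297

For spin-½, the probability of finding spin-up along an axis at angle θ to the initial spin direction is cos²(θ/2); spin-down is sin²(θ/2).
θ = 66°, so P = sin²(33°) ≈ 0.297.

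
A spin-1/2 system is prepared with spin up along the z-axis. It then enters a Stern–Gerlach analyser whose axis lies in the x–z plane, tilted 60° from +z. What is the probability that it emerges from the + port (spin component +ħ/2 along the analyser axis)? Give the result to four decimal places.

0.7500

For spin-½, the probability of finding spin-up along an axis at angle θ to the initial spin direction is cos²(θ/2); spin-down is sin²(θ/2).
θ = 60°, so P = cos²(30°) ≈ 0.7500.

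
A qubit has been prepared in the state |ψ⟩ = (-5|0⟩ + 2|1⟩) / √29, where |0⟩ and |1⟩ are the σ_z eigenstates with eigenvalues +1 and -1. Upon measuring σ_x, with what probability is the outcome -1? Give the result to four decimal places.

0.8448

|-x⟩ = (|0⟩ - |1⟩)/√2, so ⟨-x|ψ⟩ = (-7) / (√2·√29).
P = |-7|² / 58 = 49/58.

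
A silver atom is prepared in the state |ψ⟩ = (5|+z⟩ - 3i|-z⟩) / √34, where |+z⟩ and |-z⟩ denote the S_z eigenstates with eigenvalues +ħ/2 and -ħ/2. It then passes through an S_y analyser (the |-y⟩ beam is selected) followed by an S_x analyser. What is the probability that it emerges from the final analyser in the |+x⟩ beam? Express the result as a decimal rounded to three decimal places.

0.471

First analyser (S_y): P(|-y⟩) = |⟨-y|ψ⟩|² = 64/68.
After stage 1 the state is |-y⟩; P(|+x⟩) = |⟨+x|-y⟩|² = 1/2.
Joint probability = 64/68 × 1/2 = 0.471.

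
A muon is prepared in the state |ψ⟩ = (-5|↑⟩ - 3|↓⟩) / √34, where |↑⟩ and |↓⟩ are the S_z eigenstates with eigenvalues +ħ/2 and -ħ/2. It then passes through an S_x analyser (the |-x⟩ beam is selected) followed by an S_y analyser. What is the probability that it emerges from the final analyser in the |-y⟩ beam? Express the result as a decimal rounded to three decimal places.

0.029

First analyser (S_x): P(|-x⟩) = |⟨-x|ψ⟩|² = 4/68.
After stage 1 the state is |-x⟩; P(|-y⟩) = |⟨-y|-x⟩|² = 1/2.
Joint probability = 4/68 × 1/2 = 0.029.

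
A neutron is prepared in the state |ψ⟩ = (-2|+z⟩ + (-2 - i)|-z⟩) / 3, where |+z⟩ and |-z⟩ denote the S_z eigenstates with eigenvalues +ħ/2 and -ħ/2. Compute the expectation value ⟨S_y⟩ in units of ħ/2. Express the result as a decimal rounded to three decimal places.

0.444

⟨σ_y⟩ = 2 Im(a* b)/(|a|²+|b|²) with a = -2, b = (-2 - i).
a* b = (4 + 2i), so ⟨σ_y⟩ = 4/9.
⟨S_y⟩ = (ħ/2)·⟨σ_y⟩.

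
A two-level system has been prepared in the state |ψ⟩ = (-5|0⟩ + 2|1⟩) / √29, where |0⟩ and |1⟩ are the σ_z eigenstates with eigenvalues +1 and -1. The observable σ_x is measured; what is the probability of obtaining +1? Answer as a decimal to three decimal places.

|+x⟩ = (|0⟩ + |1⟩)/√2, so ⟨+x|ψ⟩ = (-3) / (√2·√29).
P = |-3|² / 58 = 9/58.

0.155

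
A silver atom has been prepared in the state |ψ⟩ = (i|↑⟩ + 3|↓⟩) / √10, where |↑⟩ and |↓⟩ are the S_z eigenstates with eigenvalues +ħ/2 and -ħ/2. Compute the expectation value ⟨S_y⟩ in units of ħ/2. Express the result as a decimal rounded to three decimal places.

-0.600

⟨σ_y⟩ = 2 Im(a* b)/(|a|²+|b|²) with a = i, b = 3.
a* b = -3i, so ⟨σ_y⟩ = -6/10.
⟨S_y⟩ = (ħ/2)·⟨σ_y⟩.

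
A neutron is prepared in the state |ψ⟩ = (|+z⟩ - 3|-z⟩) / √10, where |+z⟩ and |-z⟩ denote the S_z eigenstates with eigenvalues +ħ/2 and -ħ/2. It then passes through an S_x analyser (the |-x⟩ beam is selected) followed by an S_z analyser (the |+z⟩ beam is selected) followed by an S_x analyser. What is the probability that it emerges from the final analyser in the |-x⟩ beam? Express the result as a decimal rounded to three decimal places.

First analyser (S_x): P(|-x⟩) = |⟨-x|ψ⟩|² = 16/20.
After stage 1 the state is |-x⟩; P(|+z⟩) = |⟨+z|-x⟩|² = 1/2.
After stage 2 the state is |+z⟩; P(|-x⟩) = |⟨-x|+z⟩|² = 1/2.
Joint probability = 16/20 × 1/2 × 1/2 = 0.200.

0.200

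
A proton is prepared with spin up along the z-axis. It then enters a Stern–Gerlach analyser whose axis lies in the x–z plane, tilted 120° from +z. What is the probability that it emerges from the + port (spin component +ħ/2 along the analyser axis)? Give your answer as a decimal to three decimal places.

0.250

For spin-½, the probability of finding spin-up along an axis at angle θ to the initial spin direction is cos²(θ/2); spin-down is sin²(θ/2).
θ = 120°, so P = cos²(60°) ≈ 0.250.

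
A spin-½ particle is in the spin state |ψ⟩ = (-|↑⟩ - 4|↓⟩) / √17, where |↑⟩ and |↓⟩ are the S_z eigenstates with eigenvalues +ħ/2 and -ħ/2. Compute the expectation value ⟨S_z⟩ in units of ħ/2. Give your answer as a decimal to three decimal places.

-0.882

⟨σ_z⟩ = |a|² - |b|² divided by |a|²+|b|², with a, b the |↑⟩, |↓⟩ amplitudes.
= (1 - 16)/17 = -15/17.
⟨S_z⟩ = (ħ/2)·⟨σ_z⟩.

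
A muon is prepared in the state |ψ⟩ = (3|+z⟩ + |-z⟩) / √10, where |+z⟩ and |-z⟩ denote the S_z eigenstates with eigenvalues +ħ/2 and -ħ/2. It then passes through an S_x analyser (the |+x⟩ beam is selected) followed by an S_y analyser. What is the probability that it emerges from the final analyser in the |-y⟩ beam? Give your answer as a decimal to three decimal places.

0.400

First analyser (S_x): P(|+x⟩) = |⟨+x|ψ⟩|² = 16/20.
After stage 1 the state is |+x⟩; P(|-y⟩) = |⟨-y|+x⟩|² = 1/2.
Joint probability = 16/20 × 1/2 = 0.400.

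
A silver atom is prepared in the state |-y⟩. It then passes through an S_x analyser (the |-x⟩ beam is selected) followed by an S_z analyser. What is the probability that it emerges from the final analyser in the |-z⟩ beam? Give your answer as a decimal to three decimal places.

0.250

First analyser (S_x): from |-y⟩, P(|-x⟩) = 1/2.
After stage 1 the state is |-x⟩; P(|-z⟩) = |⟨-z|-x⟩|² = 1/2.
Joint probability = 1/2 × 1/2 = 0.250.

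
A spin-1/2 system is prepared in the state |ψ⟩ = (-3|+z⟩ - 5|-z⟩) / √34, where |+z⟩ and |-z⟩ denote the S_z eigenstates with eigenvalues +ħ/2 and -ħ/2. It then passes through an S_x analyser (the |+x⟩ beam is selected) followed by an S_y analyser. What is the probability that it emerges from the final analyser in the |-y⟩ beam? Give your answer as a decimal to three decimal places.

0.471

First analyser (S_x): P(|+x⟩) = |⟨+x|ψ⟩|² = 64/68.
After stage 1 the state is |+x⟩; P(|-y⟩) = |⟨-y|+x⟩|² = 1/2.
Joint probability = 64/68 × 1/2 = 0.471.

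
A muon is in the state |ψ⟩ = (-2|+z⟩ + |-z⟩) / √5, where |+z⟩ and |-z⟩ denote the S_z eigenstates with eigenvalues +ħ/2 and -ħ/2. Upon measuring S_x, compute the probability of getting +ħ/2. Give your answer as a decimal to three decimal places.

0.100

|+x⟩ = (|+z⟩ + |-z⟩)/√2, so ⟨+x|ψ⟩ = (-1) / (√2·√5).
P = |-1|² / 10 = 1/10.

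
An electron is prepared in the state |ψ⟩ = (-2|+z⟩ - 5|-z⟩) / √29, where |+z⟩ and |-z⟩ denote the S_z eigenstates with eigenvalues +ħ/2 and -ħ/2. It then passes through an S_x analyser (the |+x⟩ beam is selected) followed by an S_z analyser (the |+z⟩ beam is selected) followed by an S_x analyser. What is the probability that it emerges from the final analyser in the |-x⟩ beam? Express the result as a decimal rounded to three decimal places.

0.211

First analyser (S_x): P(|+x⟩) = |⟨+x|ψ⟩|² = 49/58.
After stage 1 the state is |+x⟩; P(|+z⟩) = |⟨+z|+x⟩|² = 1/2.
After stage 2 the state is |+z⟩; P(|-x⟩) = |⟨-x|+z⟩|² = 1/2.
Joint probability = 49/58 × 1/2 × 1/2 = 0.211.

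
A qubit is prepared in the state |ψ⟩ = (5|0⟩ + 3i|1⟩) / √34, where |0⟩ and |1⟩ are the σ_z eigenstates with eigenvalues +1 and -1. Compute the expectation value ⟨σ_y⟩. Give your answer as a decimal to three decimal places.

0.882

⟨σ_y⟩ = 2 Im(a* b)/(|a|²+|b|²) with a = 5, b = 3i.
a* b = 15i, so ⟨σ_y⟩ = 30/34.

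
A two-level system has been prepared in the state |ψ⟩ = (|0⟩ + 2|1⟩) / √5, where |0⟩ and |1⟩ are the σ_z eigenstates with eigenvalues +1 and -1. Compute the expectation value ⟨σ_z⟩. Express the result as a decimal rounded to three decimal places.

⟨σ_z⟩ = |a|² - |b|² divided by |a|²+|b|², with a, b the |0⟩, |1⟩ amplitudes.
= (1 - 4)/5 = -3/5.

-0.600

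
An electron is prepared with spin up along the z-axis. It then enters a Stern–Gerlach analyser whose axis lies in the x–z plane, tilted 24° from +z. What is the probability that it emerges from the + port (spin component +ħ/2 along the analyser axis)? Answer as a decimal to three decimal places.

0.957

For spin-½, the probability of finding spin-up along an axis at angle θ to the initial spin direction is cos²(θ/2); spin-down is sin²(θ/2).
θ = 24°, so P = cos²(12°) ≈ 0.957.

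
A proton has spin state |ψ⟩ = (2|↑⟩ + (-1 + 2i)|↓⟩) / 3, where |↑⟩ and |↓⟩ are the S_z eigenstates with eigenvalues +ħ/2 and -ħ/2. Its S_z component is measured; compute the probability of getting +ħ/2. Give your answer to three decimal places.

0.444

The +ħ/2 outcome corresponds to |↑⟩. Its amplitude in |ψ⟩ is 2/3.
P = |2|² / 9 = 4/9.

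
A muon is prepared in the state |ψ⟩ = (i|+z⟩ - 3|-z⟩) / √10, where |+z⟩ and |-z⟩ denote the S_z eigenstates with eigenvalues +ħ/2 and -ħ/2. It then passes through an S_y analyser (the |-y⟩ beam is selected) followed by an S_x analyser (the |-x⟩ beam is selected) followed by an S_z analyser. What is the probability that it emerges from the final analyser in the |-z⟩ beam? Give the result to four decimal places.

0.0500

First analyser (S_y): P(|-y⟩) = |⟨-y|ψ⟩|² = 4/20.
After stage 1 the state is |-y⟩; P(|-x⟩) = |⟨-x|-y⟩|² = 1/2.
After stage 2 the state is |-x⟩; P(|-z⟩) = |⟨-z|-x⟩|² = 1/2.
Joint probability = 4/20 × 1/2 × 1/2 = 0.0500.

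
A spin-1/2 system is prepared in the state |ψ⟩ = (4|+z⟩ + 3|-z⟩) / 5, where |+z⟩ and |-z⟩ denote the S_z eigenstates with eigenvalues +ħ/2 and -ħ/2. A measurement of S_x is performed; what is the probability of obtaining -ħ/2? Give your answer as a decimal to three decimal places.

0.020

|-x⟩ = (|+z⟩ - |-z⟩)/√2, so ⟨-x|ψ⟩ = (1) / (√2·5).
P = |1|² / 50 = 1/50.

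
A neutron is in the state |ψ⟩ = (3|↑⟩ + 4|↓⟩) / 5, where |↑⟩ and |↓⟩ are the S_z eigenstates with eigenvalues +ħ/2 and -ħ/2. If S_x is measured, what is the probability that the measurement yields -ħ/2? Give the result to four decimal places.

0.0200

|-x⟩ = (|↑⟩ - |↓⟩)/√2, so ⟨-x|ψ⟩ = (-1) / (√2·5).
P = |-1|² / 50 = 1/50.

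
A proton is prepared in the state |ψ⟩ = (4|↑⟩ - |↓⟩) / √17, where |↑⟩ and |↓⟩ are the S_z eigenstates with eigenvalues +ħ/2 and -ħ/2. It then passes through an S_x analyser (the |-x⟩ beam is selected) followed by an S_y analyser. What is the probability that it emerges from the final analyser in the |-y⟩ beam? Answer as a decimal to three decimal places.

0.368

First analyser (S_x): P(|-x⟩) = |⟨-x|ψ⟩|² = 25/34.
After stage 1 the state is |-x⟩; P(|-y⟩) = |⟨-y|-x⟩|² = 1/2.
Joint probability = 25/34 × 1/2 = 0.368.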